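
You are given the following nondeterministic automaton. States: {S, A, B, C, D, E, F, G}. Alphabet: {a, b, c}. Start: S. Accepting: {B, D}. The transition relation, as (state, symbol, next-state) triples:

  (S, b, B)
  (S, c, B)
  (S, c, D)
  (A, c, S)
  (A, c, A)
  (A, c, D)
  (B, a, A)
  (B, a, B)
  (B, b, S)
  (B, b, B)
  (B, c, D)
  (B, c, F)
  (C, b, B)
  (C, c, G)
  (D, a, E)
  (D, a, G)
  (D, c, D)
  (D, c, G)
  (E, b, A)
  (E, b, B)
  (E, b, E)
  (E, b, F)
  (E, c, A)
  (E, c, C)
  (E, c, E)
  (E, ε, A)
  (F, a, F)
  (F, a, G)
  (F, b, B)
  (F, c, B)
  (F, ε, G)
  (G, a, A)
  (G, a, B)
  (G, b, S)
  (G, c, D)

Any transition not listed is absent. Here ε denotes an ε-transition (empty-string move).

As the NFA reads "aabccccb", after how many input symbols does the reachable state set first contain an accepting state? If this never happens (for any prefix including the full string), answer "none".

Start in {S}.
Read 'a': {S} → ∅.
The set is empty and remains empty for the remaining 7 symbols.
No reachable set along the way intersects F.

none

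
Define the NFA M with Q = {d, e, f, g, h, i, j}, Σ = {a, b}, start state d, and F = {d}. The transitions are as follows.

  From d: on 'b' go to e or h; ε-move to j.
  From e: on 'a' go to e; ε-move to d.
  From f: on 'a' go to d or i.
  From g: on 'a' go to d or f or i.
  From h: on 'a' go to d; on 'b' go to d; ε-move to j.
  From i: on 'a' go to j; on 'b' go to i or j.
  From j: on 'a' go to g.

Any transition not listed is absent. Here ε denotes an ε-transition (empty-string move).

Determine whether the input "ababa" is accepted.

No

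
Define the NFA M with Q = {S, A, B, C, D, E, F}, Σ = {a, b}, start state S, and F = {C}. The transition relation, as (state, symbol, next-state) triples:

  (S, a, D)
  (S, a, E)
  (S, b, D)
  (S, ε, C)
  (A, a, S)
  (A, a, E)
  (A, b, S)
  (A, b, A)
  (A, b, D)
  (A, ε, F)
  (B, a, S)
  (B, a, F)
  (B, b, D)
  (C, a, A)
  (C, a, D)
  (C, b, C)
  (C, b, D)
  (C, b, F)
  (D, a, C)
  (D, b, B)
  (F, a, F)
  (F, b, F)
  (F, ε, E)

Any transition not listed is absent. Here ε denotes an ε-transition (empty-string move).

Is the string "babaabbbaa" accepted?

Start: ε-closure({S}) = {S, C}.
Read 'b': {S, C} → {C, D, E, F}.
Read 'a': {C, D, E, F} → {A, C, D, E, F}.
Read 'b': {A, C, D, E, F} → {S, A, B, C, D, E, F}.
Read 'a': {S, A, B, C, D, E, F} → {S, A, C, D, E, F}.
Read 'a': {S, A, C, D, E, F} → {S, A, C, D, E, F}.
Read 'b': {S, A, C, D, E, F} → {S, A, B, C, D, E, F}.
Read 'b': {S, A, B, C, D, E, F} → {S, A, B, C, D, E, F}.
Read 'b': {S, A, B, C, D, E, F} → {S, A, B, C, D, E, F}.
Read 'a': {S, A, B, C, D, E, F} → {S, A, C, D, E, F}.
Read 'a': {S, A, C, D, E, F} → {S, A, C, D, E, F}.
The final set {S, A, C, D, E, F} contains the accepting state C.

Yes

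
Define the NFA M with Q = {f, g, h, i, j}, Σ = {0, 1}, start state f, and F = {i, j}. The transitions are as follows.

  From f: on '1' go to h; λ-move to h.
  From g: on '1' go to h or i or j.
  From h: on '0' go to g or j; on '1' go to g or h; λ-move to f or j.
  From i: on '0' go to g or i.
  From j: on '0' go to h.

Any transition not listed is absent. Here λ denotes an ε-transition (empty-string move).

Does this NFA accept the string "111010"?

Start: ε-closure({f}) = {f, h, j}.
Read '1': f→{h}, h→{g, h}, j→∅; union {g, h}; ε-closure = {f, g, h, j}.
Read '1': f→{h}, g→{h, i, j}, h→{g, h}, j→∅; union {g, h, i, j}; ε-closure = {f, g, h, i, j}.
Read '1': f→{h}, g→{h, i, j}, h→{g, h}, i→∅, j→∅; union {g, h, i, j}; ε-closure = {f, g, h, i, j}.
Read '0': f→∅, g→∅, h→{g, j}, i→{g, i}, j→{h}; union {g, h, i, j}; ε-closure = {f, g, h, i, j}.
Read '1': f→{h}, g→{h, i, j}, h→{g, h}, i→∅, j→∅; union {g, h, i, j}; ε-closure = {f, g, h, i, j}.
Read '0': f→∅, g→∅, h→{g, j}, i→{g, i}, j→{h}; union {g, h, i, j}; ε-closure = {f, g, h, i, j}.
The final set {f, g, h, i, j} contains the accepting states i, j.

Yes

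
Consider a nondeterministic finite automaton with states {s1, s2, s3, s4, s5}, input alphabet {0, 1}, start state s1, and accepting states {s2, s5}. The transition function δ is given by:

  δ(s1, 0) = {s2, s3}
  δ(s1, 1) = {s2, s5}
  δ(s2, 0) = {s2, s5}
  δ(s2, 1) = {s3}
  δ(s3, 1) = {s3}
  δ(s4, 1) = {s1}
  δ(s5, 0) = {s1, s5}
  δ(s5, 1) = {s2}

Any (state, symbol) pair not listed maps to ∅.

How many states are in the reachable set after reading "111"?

1

Start in {s1}.
Read '1': s1→{s2, s5}; now {s2, s5}.
Read '1': s2→{s3}, s5→{s2}; now {s2, s3}.
Read '1': s2→{s3}, s3→{s3}; now {s3}.
That set has 1 state.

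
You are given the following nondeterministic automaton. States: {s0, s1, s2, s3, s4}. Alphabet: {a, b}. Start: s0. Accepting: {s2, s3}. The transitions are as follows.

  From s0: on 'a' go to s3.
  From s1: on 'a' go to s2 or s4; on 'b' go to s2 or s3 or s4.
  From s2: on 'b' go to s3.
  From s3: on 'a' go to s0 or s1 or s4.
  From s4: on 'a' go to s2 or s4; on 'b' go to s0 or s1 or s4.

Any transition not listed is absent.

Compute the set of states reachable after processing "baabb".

Start in {s0}.
Read 'b': {s0} → ∅.
The set is empty and remains empty for the remaining 4 symbols.

∅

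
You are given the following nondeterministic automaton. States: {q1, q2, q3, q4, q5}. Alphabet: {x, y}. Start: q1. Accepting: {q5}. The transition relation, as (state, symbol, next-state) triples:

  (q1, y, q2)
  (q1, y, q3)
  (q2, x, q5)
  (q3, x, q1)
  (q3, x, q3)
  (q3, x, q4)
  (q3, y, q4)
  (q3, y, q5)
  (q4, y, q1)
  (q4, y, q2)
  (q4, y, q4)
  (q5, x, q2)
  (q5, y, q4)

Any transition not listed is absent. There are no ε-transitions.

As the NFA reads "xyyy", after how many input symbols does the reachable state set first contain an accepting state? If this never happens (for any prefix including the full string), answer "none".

none

Start in {q1}.
Read 'x': {q1} → ∅.
The set is empty and remains empty for the remaining 3 symbols.
No reachable set along the way intersects F.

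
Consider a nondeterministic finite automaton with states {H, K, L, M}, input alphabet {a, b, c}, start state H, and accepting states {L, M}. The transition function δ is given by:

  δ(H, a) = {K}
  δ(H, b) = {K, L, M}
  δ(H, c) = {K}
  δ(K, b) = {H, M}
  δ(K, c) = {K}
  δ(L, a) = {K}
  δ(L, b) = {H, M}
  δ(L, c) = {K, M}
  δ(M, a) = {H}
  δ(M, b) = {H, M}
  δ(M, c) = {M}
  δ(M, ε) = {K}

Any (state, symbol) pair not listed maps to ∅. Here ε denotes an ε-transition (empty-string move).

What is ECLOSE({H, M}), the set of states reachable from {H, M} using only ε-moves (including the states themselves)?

{H, K, M}

Begin with {H, M}.
ε-move M → K; add K.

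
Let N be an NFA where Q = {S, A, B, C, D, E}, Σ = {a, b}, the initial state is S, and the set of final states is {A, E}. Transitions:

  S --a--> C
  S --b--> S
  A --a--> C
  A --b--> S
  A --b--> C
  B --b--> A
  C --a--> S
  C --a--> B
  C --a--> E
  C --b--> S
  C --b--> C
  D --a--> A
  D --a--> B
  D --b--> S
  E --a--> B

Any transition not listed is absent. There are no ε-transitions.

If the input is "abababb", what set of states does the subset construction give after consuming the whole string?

{S, C}

Start in {S}.
Read 'a': S→{C}; now {C}.
Read 'b': C→{S, C}; now {S, C}.
Read 'a': S→{C}, C→{S, B, E}; now {S, B, C, E}.
Read 'b': S→{S}, B→{A}, C→{S, C}, E→∅; now {S, A, C}.
Read 'a': S→{C}, A→{C}, C→{S, B, E}; now {S, B, C, E}.
Read 'b': S→{S}, B→{A}, C→{S, C}, E→∅; now {S, A, C}.
Read 'b': S→{S}, A→{S, C}, C→{S, C}; now {S, C}.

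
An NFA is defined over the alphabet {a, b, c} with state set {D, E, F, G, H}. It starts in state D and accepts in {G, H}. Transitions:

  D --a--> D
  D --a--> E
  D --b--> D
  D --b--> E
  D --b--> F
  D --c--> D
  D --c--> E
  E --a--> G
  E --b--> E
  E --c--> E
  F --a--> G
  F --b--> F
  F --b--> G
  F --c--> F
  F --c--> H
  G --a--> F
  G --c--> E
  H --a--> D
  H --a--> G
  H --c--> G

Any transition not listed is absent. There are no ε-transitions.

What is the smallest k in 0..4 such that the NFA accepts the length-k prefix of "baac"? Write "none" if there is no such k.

Start in {D}.
Read 'b': D→{D, E, F}; now {D, E, F}.
Read 'a': D→{D, E}, E→{G}, F→{G}; now {D, E, G}.
None of the earlier sets intersect F, but {D, E, G} does.

2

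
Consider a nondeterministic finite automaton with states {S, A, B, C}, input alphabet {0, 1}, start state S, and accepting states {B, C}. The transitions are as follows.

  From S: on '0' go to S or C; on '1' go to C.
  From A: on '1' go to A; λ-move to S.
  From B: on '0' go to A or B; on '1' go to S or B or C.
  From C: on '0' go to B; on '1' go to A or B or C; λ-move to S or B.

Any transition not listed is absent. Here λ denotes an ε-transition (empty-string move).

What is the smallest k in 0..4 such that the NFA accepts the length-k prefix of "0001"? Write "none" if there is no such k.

Start in {S}.
Read '0': {S} → {S, B, C}.
None of the earlier sets intersect F, but {S, B, C} does.

1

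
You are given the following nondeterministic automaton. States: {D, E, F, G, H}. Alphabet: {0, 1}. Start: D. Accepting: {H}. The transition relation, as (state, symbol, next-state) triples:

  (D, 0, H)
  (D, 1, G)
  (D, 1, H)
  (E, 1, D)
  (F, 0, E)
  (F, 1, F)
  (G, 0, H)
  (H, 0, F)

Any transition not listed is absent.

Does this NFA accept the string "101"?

Start in {D}.
Read '1': D→{G, H}; now {G, H}.
Read '0': G→{H}, H→{F}; now {F, H}.
Read '1': F→{F}, H→∅; now {F}.
The final set {F} contains no accepting state.

No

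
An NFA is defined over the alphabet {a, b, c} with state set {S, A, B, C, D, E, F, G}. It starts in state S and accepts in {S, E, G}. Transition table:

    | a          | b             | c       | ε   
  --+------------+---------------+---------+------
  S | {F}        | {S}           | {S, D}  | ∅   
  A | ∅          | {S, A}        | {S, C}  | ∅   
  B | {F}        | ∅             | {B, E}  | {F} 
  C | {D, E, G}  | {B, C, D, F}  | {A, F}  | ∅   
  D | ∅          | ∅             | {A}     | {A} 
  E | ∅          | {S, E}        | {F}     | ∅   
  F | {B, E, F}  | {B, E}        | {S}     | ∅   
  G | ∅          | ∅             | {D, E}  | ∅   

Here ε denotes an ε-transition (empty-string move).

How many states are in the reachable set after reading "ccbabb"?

Start in {S}.
Read 'c': S→{S, D}; union {S, D}; ε-closure = {S, A, D}.
Read 'c': S→{S, D}, A→{S, C}, D→{A}; now {S, A, C, D}.
Read 'b': S→{S}, A→{S, A}, C→{B, C, D, F}, D→∅; now {S, A, B, C, D, F}.
Read 'a': S→{F}, A→∅, B→{F}, C→{D, E, G}, D→∅, F→{B, E, F}; union {B, D, E, F, G}; ε-closure = {A, B, D, E, F, G}.
Read 'b': A→{S, A}, B→∅, D→∅, E→{S, E}, F→{B, E}, G→∅; union {S, A, B, E}; ε-closure = {S, A, B, E, F}.
Read 'b': S→{S}, A→{S, A}, B→∅, E→{S, E}, F→{B, E}; union {S, A, B, E}; ε-closure = {S, A, B, E, F}.
That set has 5 states.

5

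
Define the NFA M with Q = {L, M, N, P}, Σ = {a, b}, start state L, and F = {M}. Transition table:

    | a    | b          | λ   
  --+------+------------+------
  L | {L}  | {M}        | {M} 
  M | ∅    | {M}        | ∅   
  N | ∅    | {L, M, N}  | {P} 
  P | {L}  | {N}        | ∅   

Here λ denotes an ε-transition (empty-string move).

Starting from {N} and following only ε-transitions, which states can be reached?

{N, P}

Begin with {N}.
ε-move N → P; add P.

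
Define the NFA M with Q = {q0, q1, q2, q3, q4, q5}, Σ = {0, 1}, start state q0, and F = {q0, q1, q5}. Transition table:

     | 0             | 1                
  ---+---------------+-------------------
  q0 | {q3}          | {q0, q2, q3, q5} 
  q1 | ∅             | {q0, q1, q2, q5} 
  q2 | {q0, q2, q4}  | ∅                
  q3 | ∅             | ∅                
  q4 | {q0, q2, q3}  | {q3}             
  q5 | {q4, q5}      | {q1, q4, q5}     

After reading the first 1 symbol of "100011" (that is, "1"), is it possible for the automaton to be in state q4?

No

Start in {q0}.
Read '1': q0→{q0, q2, q3, q5}; now {q0, q2, q3, q5}.
State q4 is not in {q0, q2, q3, q5}.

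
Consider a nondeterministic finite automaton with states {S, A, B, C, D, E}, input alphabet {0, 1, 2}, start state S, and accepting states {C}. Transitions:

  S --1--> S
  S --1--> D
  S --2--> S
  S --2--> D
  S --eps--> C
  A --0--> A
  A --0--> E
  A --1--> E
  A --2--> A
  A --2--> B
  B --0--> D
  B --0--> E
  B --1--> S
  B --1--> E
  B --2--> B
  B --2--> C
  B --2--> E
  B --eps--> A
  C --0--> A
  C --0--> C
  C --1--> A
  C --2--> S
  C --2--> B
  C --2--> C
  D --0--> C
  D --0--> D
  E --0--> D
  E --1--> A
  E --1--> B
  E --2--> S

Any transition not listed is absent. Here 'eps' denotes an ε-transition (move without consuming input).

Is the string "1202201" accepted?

No

Start: ε-closure({S}) = {S, C}.
Read '1': {S, C} → {S, A, C, D}.
Read '2': {S, A, C, D} → {S, A, B, C, D}.
Read '0': {S, A, B, C, D} → {A, C, D, E}.
Read '2': {A, C, D, E} → {S, A, B, C}.
Read '2': {S, A, B, C} → {S, A, B, C, D, E}.
Read '0': {S, A, B, C, D, E} → {A, C, D, E}.
Read '1': {A, C, D, E} → {A, B, E}.
The final set {A, B, E} contains no accepting state.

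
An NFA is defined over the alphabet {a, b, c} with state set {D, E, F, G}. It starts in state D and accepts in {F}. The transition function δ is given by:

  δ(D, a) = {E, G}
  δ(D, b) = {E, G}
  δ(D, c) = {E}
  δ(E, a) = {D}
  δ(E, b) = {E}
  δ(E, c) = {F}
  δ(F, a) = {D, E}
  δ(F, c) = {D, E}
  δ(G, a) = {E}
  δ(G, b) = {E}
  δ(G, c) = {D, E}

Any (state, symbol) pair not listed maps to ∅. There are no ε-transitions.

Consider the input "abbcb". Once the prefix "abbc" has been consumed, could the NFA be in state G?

No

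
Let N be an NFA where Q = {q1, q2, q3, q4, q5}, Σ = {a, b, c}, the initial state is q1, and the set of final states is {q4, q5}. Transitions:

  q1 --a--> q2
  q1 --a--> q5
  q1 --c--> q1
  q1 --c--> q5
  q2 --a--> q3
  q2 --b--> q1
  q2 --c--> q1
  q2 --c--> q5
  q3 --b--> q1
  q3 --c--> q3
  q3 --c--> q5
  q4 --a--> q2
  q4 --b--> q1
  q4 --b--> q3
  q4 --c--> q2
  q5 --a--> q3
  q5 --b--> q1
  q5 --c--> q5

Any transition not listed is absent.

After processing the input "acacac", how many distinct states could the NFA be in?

3

Start in {q1}.
Read 'a': q1→{q2, q5}; now {q2, q5}.
Read 'c': q2→{q1, q5}, q5→{q5}; now {q1, q5}.
Read 'a': q1→{q2, q5}, q5→{q3}; now {q2, q3, q5}.
Read 'c': q2→{q1, q5}, q3→{q3, q5}, q5→{q5}; now {q1, q3, q5}.
Read 'a': q1→{q2, q5}, q3→∅, q5→{q3}; now {q2, q3, q5}.
Read 'c': q2→{q1, q5}, q3→{q3, q5}, q5→{q5}; now {q1, q3, q5}.
That set has 3 states.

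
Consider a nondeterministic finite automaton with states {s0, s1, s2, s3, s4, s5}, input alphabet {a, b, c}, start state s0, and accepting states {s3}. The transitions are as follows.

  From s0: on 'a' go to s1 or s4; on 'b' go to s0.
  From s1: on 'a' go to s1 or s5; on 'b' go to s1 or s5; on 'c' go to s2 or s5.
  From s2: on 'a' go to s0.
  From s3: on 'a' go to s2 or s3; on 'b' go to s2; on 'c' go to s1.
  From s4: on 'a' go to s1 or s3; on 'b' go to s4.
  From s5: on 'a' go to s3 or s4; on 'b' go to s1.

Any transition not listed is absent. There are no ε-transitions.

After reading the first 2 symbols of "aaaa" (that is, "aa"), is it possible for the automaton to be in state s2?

Start in {s0}.
Read 'a': s0→{s1, s4}; now {s1, s4}.
Read 'a': s1→{s1, s5}, s4→{s1, s3}; now {s1, s3, s5}.
State s2 is not in {s1, s3, s5}.

No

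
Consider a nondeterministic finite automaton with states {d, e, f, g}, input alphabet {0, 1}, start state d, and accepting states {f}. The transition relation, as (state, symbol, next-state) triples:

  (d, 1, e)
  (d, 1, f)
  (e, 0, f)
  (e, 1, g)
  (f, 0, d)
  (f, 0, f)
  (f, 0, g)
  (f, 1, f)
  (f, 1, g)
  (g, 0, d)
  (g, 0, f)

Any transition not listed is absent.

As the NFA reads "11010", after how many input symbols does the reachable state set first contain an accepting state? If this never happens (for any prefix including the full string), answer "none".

1

Start in {d}.
Read '1': d→{e, f}; now {e, f}.
None of the earlier sets intersect F, but {e, f} does.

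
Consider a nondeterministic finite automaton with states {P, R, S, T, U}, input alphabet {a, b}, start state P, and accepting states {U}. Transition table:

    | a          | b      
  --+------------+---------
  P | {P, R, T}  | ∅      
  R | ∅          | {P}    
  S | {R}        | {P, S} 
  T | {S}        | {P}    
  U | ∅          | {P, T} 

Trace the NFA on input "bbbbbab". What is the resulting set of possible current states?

Start in {P}.
Read 'b': P→∅; now ∅.
The set is empty and remains empty for the remaining 6 symbols.

∅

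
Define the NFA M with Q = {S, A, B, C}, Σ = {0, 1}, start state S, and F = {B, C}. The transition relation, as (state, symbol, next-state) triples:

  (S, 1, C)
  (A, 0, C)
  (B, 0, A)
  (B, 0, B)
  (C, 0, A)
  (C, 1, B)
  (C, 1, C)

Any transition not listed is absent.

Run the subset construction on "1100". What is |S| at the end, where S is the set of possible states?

Start in {S}.
Read '1': S→{C}; now {C}.
Read '1': C→{B, C}; now {B, C}.
Read '0': B→{A, B}, C→{A}; now {A, B}.
Read '0': A→{C}, B→{A, B}; now {A, B, C}.
That set has 3 states.

3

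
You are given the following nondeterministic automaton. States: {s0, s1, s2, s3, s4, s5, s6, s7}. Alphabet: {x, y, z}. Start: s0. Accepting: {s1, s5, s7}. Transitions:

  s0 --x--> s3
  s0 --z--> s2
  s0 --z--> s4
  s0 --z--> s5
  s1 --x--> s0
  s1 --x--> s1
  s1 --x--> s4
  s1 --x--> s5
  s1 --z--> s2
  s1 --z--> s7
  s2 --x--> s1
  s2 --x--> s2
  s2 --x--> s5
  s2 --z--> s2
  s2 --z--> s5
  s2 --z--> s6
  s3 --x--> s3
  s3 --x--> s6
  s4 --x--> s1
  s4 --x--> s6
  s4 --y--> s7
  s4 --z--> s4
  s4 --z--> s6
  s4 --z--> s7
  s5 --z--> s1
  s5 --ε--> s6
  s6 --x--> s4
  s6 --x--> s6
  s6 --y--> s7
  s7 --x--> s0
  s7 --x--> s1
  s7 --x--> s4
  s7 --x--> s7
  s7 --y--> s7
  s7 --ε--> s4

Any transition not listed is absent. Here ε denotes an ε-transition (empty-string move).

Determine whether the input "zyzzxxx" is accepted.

Yes

Start in {s0}.
Read 'z': s0→{s2, s4, s5}; union {s2, s4, s5}; ε-closure = {s2, s4, s5, s6}.
Read 'y': s2→∅, s4→{s7}, s5→∅, s6→{s7}; union {s7}; ε-closure = {s4, s7}.
Read 'z': s4→{s4, s6, s7}, s7→∅; now {s4, s6, s7}.
Read 'z': s4→{s4, s6, s7}, s6→∅, s7→∅; now {s4, s6, s7}.
Read 'x': s4→{s1, s6}, s6→{s4, s6}, s7→{s0, s1, s4, s7}; now {s0, s1, s4, s6, s7}.
Read 'x': s0→{s3}, s1→{s0, s1, s4, s5}, s4→{s1, s6}, s6→{s4, s6}, s7→{s0, s1, s4, s7}; now {s0, s1, s3, s4, s5, s6, s7}.
Read 'x': s0→{s3}, s1→{s0, s1, s4, s5}, s3→{s3, s6}, s4→{s1, s6}, s5→∅, s6→{s4, s6}, s7→{s0, s1, s4, s7}; now {s0, s1, s3, s4, s5, s6, s7}.
The final set {s0, s1, s3, s4, s5, s6, s7} contains the accepting states s1, s5, s7.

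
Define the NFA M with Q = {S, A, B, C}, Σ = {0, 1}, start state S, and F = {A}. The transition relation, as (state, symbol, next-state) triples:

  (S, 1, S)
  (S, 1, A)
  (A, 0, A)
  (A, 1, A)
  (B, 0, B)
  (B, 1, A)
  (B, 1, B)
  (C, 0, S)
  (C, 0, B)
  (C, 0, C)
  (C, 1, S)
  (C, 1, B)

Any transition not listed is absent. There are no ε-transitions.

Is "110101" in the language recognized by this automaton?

Yes

Start in {S}.
Read '1': S→{S, A}; now {S, A}.
Read '1': S→{S, A}, A→{A}; now {S, A}.
Read '0': S→∅, A→{A}; now {A}.
Read '1': A→{A}; now {A}.
Read '0': A→{A}; now {A}.
Read '1': A→{A}; now {A}.
The final set {A} contains the accepting state A.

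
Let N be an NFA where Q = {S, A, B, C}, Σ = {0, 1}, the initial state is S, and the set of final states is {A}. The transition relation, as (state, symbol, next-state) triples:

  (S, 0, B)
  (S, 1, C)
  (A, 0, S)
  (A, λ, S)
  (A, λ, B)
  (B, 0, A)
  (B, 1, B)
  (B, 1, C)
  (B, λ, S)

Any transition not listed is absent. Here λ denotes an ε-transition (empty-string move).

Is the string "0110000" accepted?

Start in {S}.
Read '0': S→{B}; union {B}; ε-closure = {S, B}.
Read '1': S→{C}, B→{B, C}; union {B, C}; ε-closure = {S, B, C}.
Read '1': S→{C}, B→{B, C}, C→∅; union {B, C}; ε-closure = {S, B, C}.
Read '0': S→{B}, B→{A}, C→∅; union {A, B}; ε-closure = {S, A, B}.
Read '0': S→{B}, A→{S}, B→{A}; now {S, A, B}.
Read '0': S→{B}, A→{S}, B→{A}; now {S, A, B}.
Read '0': S→{B}, A→{S}, B→{A}; now {S, A, B}.
The final set {S, A, B} contains the accepting state A.

Yes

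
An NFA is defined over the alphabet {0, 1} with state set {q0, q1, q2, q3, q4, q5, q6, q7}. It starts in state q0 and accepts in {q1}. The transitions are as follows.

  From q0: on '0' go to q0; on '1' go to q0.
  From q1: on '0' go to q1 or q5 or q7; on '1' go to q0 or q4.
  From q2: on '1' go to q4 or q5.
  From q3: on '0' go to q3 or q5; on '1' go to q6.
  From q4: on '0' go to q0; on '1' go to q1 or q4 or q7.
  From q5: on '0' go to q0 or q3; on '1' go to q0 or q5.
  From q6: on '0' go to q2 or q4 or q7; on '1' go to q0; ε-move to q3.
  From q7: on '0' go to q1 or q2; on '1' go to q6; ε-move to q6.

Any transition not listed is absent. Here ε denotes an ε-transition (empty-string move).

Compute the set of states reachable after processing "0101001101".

Start in {q0}.
Read '0': q0→{q0}; now {q0}.
Read '1': q0→{q0}; now {q0}.
Read '0': q0→{q0}; now {q0}.
Read '1': q0→{q0}; now {q0}.
Read '0': q0→{q0}; now {q0}.
Read '0': q0→{q0}; now {q0}.
Read '1': q0→{q0}; now {q0}.
Read '1': q0→{q0}; now {q0}.
Read '0': q0→{q0}; now {q0}.
Read '1': q0→{q0}; now {q0}.

{q0}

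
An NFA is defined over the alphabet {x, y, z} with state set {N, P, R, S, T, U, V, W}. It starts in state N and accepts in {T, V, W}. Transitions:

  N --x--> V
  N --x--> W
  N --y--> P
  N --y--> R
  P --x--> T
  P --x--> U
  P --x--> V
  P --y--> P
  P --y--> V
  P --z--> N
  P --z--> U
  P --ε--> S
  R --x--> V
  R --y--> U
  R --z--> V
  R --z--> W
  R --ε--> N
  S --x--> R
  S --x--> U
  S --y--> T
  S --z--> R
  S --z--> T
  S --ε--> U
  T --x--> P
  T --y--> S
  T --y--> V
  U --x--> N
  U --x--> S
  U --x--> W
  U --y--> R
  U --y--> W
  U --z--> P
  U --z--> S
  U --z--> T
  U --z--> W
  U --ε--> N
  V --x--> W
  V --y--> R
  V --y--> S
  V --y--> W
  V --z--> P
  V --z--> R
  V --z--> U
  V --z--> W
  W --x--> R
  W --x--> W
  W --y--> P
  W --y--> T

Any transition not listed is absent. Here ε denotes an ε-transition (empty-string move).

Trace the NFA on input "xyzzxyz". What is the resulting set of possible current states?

{N, P, R, S, T, U, V, W}

Start in {N}.
Read 'x': N→{V, W}; now {V, W}.
Read 'y': V→{R, S, W}, W→{P, T}; union {P, R, S, T, W}; ε-closure = {N, P, R, S, T, U, W}.
Read 'z': N→∅, P→{N, U}, R→{V, W}, S→{R, T}, T→∅, U→{P, S, T, W}, W→∅; now {N, P, R, S, T, U, V, W}.
Read 'z': N→∅, P→{N, U}, R→{V, W}, S→{R, T}, T→∅, U→{P, S, T, W}, V→{P, R, U, W}, W→∅; now {N, P, R, S, T, U, V, W}.
Read 'x': N→{V, W}, P→{T, U, V}, R→{V}, S→{R, U}, T→{P}, U→{N, S, W}, V→{W}, W→{R, W}; now {N, P, R, S, T, U, V, W}.
Read 'y': N→{P, R}, P→{P, V}, R→{U}, S→{T}, T→{S, V}, U→{R, W}, V→{R, S, W}, W→{P, T}; union {P, R, S, T, U, V, W}; ε-closure = {N, P, R, S, T, U, V, W}.
Read 'z': N→∅, P→{N, U}, R→{V, W}, S→{R, T}, T→∅, U→{P, S, T, W}, V→{P, R, U, W}, W→∅; now {N, P, R, S, T, U, V, W}.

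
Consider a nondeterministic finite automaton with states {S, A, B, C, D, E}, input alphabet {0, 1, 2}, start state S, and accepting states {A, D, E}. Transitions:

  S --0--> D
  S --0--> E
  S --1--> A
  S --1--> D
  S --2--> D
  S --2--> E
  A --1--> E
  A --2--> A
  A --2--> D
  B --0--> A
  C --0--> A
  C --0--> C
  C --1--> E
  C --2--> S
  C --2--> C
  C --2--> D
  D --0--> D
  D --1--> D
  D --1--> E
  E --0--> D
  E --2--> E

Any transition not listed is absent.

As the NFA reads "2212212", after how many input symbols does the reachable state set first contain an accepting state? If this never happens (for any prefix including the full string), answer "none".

1

Start in {S}.
Read '2': S→{D, E}; now {D, E}.
None of the earlier sets intersect F, but {D, E} does.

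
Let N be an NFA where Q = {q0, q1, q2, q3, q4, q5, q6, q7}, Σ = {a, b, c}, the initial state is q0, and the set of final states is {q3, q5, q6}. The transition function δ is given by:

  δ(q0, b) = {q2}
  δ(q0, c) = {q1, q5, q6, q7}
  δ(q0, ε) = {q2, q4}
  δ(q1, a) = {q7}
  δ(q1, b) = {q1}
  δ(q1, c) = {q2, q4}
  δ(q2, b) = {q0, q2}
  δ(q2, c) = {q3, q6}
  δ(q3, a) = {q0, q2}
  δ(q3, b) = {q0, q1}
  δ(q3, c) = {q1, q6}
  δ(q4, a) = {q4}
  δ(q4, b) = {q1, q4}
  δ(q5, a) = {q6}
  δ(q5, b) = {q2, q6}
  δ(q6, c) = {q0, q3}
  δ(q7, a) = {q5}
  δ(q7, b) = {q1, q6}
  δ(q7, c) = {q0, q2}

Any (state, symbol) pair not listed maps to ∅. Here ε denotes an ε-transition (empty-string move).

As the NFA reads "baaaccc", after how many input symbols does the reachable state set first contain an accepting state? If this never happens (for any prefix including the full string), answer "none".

Start: ε-closure({q0}) = {q0, q2, q4}.
Read 'b': {q0, q2, q4} → {q0, q1, q2, q4}.
Read 'a': {q0, q1, q2, q4} → {q4, q7}.
Read 'a': {q4, q7} → {q4, q5}.
None of the earlier sets intersect F, but {q4, q5} does.

3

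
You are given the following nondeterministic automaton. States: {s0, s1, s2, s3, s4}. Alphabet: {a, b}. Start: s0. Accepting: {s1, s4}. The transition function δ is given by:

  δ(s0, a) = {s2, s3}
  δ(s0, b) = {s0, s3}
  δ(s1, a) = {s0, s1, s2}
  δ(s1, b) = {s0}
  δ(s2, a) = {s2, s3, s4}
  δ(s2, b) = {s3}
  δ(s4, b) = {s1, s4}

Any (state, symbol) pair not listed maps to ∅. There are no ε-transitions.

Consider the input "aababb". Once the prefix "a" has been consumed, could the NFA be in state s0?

No

Start in {s0}.
Read 'a': s0→{s2, s3}; now {s2, s3}.
State s0 is not in {s2, s3}.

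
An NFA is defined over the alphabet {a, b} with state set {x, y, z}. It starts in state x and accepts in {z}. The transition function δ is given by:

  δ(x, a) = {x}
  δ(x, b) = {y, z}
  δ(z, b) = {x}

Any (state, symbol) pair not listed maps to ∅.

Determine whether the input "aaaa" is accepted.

No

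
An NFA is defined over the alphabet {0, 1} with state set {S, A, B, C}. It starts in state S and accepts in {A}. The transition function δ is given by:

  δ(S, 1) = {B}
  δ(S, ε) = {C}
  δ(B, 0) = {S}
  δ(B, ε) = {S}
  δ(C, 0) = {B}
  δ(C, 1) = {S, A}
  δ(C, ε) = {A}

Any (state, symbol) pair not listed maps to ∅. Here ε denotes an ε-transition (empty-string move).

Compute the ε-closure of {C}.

{A, C}

Begin with {C}.
ε-move C → A; add A.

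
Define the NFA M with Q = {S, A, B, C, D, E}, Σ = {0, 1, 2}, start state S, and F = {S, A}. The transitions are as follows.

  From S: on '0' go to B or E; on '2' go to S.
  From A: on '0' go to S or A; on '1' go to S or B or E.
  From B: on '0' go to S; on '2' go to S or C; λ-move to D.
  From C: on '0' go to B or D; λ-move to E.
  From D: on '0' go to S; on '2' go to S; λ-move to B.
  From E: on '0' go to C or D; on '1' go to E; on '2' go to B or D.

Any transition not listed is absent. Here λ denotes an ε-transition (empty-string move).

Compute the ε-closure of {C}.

{C, E}

Begin with {C}.
ε-move C → E; add E.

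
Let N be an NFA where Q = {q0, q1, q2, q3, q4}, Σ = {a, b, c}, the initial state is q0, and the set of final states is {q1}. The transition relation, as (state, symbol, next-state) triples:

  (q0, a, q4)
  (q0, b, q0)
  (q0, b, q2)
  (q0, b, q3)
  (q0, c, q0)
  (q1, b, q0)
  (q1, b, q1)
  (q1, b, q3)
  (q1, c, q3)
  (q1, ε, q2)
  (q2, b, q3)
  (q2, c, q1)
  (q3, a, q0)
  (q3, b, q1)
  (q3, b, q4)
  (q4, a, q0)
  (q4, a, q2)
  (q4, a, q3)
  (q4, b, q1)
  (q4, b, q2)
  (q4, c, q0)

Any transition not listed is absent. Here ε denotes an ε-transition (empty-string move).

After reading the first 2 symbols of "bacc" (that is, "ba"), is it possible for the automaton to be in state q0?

Yes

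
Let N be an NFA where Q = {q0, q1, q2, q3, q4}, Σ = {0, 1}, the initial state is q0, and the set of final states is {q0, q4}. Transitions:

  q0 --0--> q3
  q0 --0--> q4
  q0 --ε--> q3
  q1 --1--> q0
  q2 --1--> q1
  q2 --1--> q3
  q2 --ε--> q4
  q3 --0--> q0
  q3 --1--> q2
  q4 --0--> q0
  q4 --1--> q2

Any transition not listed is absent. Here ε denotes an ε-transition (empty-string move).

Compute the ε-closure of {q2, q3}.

Begin with {q2, q3}.
ε-move q2 → q4; add q4.

{q2, q3, q4}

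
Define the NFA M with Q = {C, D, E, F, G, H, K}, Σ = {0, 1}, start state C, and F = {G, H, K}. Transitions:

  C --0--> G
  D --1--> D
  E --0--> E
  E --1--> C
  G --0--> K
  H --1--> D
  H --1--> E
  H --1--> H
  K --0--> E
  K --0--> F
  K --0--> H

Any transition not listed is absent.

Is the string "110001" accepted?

Start in {C}.
Read '1': {C} → ∅.
The set is empty and remains empty for the remaining 5 symbols.
The final set ∅ contains no accepting state.

No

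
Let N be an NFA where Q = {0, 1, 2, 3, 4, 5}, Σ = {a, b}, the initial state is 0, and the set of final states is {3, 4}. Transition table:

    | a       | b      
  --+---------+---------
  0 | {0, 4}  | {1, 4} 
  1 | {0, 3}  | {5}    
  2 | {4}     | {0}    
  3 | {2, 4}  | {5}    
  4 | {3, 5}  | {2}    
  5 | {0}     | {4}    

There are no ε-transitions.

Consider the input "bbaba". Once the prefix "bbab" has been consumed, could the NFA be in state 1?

Yes

Start in {0}.
Read 'b': 0→{1, 4}; now {1, 4}.
Read 'b': 1→{5}, 4→{2}; now {2, 5}.
Read 'a': 2→{4}, 5→{0}; now {0, 4}.
Read 'b': 0→{1, 4}, 4→{2}; now {1, 2, 4}.
State 1 is in {1, 2, 4}.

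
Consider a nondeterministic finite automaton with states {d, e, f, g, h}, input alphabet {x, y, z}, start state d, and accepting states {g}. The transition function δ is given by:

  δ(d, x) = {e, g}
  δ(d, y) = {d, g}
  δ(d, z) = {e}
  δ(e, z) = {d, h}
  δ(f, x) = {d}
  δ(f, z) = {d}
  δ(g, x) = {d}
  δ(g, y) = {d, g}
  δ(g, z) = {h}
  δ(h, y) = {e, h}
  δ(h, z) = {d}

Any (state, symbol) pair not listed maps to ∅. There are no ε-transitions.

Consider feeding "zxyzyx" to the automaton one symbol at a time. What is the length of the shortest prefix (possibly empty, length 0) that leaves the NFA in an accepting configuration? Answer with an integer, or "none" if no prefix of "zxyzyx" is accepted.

none

Start in {d}.
Read 'z': d→{e}; now {e}.
Read 'x': e→∅; now ∅.
The set is empty and remains empty for the remaining 4 symbols.
No reachable set along the way intersects F.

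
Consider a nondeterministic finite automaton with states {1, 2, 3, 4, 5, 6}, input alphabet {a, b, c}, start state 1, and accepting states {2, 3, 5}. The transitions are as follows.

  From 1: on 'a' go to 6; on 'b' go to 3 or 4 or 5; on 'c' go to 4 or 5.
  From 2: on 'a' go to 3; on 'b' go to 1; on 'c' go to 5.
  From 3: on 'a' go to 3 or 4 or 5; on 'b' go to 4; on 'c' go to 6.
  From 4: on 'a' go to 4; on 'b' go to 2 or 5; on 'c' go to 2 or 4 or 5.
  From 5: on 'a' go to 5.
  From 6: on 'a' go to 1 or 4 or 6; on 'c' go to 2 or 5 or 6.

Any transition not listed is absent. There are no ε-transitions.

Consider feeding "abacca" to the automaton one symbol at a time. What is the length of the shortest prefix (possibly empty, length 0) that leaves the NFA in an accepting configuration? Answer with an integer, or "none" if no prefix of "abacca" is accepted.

none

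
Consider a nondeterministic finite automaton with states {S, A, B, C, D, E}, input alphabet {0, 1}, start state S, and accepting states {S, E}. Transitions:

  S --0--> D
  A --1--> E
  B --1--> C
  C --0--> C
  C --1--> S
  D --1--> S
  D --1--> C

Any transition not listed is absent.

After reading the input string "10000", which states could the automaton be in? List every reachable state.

∅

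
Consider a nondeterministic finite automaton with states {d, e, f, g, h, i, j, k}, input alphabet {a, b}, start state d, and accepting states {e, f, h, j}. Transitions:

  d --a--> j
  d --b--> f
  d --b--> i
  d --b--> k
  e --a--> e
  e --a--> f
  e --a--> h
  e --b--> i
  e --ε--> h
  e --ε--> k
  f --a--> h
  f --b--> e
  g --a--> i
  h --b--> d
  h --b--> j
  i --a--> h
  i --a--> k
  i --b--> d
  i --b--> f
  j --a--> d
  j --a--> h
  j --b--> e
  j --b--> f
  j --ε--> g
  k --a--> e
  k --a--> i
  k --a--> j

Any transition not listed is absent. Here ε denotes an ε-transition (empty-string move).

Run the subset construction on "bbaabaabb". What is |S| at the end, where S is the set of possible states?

8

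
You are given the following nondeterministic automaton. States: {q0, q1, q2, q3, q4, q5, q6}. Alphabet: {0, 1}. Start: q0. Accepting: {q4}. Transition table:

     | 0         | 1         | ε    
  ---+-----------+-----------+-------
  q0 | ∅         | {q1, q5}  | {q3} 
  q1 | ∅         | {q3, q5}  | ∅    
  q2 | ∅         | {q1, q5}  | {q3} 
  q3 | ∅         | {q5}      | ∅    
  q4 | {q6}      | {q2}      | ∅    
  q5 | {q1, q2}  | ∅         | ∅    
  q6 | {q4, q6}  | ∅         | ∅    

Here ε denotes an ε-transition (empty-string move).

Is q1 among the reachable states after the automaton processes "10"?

Start: ε-closure({q0}) = {q0, q3}.
Read '1': q0→{q1, q5}, q3→{q5}; now {q1, q5}.
Read '0': q1→∅, q5→{q1, q2}; union {q1, q2}; ε-closure = {q1, q2, q3}.
State q1 is in {q1, q2, q3}.

Yes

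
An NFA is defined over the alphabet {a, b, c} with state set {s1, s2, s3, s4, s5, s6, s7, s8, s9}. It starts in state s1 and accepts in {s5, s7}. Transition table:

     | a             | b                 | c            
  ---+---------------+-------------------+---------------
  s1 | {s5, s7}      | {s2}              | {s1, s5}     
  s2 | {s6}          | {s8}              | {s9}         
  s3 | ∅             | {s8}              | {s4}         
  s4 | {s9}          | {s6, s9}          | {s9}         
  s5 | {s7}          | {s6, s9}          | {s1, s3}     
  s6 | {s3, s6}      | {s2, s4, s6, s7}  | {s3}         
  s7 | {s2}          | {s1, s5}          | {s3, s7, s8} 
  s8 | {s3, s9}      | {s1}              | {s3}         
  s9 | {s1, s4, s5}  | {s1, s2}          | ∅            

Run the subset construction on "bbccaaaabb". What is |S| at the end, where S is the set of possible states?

7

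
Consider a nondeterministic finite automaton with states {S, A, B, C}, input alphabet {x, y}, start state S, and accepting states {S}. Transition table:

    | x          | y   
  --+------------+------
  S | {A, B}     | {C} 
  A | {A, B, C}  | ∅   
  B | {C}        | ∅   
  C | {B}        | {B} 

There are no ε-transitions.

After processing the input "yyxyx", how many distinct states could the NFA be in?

1

Start in {S}.
Read 'y': S→{C}; now {C}.
Read 'y': C→{B}; now {B}.
Read 'x': B→{C}; now {C}.
Read 'y': C→{B}; now {B}.
Read 'x': B→{C}; now {C}.
That set has 1 state.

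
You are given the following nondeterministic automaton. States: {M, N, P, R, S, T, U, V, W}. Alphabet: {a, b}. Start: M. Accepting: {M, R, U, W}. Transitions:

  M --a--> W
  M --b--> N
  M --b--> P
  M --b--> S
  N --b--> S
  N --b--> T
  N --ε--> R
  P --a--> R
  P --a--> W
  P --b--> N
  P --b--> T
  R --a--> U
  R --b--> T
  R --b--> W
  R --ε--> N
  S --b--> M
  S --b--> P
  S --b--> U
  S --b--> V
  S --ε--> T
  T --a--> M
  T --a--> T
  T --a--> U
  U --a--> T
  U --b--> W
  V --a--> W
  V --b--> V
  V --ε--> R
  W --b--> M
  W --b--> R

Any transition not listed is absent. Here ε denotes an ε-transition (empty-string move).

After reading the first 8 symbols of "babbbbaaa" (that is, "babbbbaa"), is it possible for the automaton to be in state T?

Start in {M}.
Read 'b': M→{N, P, S}; union {N, P, S}; ε-closure = {N, P, R, S, T}.
Read 'a': N→∅, P→{R, W}, R→{U}, S→∅, T→{M, T, U}; union {M, R, T, U, W}; ε-closure = {M, N, R, T, U, W}.
Read 'b': M→{N, P, S}, N→{S, T}, R→{T, W}, T→∅, U→{W}, W→{M, R}; now {M, N, P, R, S, T, W}.
Read 'b': M→{N, P, S}, N→{S, T}, P→{N, T}, R→{T, W}, S→{M, P, U, V}, T→∅, W→{M, R}; now {M, N, P, R, S, T, U, V, W}.
Read 'b': M→{N, P, S}, N→{S, T}, P→{N, T}, R→{T, W}, S→{M, P, U, V}, T→∅, U→{W}, V→{V}, W→{M, R}; now {M, N, P, R, S, T, U, V, W}.
Read 'b': M→{N, P, S}, N→{S, T}, P→{N, T}, R→{T, W}, S→{M, P, U, V}, T→∅, U→{W}, V→{V}, W→{M, R}; now {M, N, P, R, S, T, U, V, W}.
Read 'a': M→{W}, N→∅, P→{R, W}, R→{U}, S→∅, T→{M, T, U}, U→{T}, V→{W}, W→∅; union {M, R, T, U, W}; ε-closure = {M, N, R, T, U, W}.
Read 'a': M→{W}, N→∅, R→{U}, T→{M, T, U}, U→{T}, W→∅; now {M, T, U, W}.
State T is in {M, T, U, W}.

Yes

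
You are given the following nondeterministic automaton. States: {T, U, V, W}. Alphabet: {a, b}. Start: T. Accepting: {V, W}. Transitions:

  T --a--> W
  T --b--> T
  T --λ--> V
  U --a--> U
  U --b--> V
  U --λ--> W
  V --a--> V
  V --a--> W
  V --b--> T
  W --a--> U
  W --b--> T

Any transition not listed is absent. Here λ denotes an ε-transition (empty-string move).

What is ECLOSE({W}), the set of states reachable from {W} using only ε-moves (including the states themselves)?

{W}

Begin with {W}.
No ε-moves leave this set, so the closure equals the set itself.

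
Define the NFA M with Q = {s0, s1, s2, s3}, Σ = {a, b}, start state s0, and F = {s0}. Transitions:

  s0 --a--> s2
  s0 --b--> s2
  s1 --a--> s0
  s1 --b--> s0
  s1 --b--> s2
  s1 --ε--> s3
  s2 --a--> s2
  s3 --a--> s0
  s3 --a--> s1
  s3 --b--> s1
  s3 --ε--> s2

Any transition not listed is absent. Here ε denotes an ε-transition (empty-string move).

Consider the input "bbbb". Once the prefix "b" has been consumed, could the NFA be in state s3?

No

Start in {s0}.
Read 'b': {s0} → {s2}.
State s3 is not in {s2}.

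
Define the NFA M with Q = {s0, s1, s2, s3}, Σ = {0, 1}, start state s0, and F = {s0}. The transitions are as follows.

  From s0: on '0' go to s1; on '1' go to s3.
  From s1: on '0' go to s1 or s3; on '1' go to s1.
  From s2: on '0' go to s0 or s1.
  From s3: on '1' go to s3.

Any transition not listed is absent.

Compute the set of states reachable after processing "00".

{s1, s3}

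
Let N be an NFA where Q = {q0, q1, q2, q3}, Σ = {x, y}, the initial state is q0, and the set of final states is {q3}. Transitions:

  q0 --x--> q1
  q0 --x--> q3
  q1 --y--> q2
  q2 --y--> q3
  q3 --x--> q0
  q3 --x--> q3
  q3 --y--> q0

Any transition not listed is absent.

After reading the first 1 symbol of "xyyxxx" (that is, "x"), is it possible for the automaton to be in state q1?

Start in {q0}.
Read 'x': q0→{q1, q3}; now {q1, q3}.
State q1 is in {q1, q3}.

Yes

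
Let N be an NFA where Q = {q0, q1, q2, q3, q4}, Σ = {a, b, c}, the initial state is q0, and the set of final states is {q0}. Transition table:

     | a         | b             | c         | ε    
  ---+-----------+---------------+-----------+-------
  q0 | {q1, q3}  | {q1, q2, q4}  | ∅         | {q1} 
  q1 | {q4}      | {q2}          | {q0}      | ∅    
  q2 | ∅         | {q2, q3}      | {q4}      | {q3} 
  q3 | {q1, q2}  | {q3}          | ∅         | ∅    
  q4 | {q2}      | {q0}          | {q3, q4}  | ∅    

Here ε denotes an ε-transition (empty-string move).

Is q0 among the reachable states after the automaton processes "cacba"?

Start: ε-closure({q0}) = {q0, q1}.
Read 'c': {q0, q1} → {q0, q1}.
Read 'a': {q0, q1} → {q1, q3, q4}.
Read 'c': {q1, q3, q4} → {q0, q1, q3, q4}.
Read 'b': {q0, q1, q3, q4} → {q0, q1, q2, q3, q4}.
Read 'a': {q0, q1, q2, q3, q4} → {q1, q2, q3, q4}.
State q0 is not in {q1, q2, q3, q4}.

No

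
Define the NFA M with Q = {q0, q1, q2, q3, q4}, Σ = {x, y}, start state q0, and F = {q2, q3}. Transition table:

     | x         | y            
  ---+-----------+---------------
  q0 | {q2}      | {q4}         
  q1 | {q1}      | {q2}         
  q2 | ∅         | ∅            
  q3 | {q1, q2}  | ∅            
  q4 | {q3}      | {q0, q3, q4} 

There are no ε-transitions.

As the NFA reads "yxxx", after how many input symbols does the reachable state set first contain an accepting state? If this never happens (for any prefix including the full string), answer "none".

Start in {q0}.
Read 'y': q0→{q4}; now {q4}.
Read 'x': q4→{q3}; now {q3}.
None of the earlier sets intersect F, but {q3} does.

2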